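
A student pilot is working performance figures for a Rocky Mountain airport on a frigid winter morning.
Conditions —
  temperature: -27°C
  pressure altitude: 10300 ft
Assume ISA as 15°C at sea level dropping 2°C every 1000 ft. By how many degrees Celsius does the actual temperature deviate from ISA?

ISA temperature at 10300 ft = 15 − 2 × (10300/1000) = -5.6°C.
Deviation = OAT − ISA = -27 − (-5.6) = -21.4°C.

ISA-21.4°C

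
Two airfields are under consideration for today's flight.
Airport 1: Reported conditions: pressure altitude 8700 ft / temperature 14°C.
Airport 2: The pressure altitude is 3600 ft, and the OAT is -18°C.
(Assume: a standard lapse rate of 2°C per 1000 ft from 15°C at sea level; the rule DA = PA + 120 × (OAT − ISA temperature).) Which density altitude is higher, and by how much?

Airport 1: ISA temp = -2.4°C, deviation +16.4°C, DA = 8700 + 120 × 16.4 = 10668 ft.
Airport 2: ISA temp = 7.8°C, deviation -25.8°C, DA = 3600 + 120 × (-25.8) = 504 ft.
Airport 1 is higher by 10668 − 504 = 10164 ft.

Airport 1 by 10164 ft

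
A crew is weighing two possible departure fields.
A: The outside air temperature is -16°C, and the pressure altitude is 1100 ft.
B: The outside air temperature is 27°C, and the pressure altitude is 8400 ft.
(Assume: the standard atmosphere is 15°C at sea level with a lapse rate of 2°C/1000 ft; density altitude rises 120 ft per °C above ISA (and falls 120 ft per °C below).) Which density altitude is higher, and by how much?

A: ISA temp = 12.8°C, deviation -28.8°C, DA = 1100 + 120 × (-28.8) = -2356 ft.
B: ISA temp = -1.8°C, deviation +28.8°C, DA = 8400 + 120 × 28.8 = 11856 ft.
B is higher by 11856 − (-2356) = 14212 ft.

B by 14212 ft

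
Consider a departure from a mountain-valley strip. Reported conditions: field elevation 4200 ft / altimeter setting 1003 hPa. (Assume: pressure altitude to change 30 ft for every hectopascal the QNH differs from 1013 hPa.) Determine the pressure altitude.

4500 ft

Pressure correction = (1013 − 1003) × 30 = +300 ft.
Pressure altitude = 4200 + (+300) = 4500 ft.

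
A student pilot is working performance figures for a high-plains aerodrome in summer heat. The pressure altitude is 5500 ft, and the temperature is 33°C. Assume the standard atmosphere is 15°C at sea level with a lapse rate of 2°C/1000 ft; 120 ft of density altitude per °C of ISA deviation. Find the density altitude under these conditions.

8980 ft

ISA temperature at 5500 ft = 15 − 2 × (5500/1000) = 4°C.
ISA deviation = 33 − 4 = +29°C.
Density altitude = 5500 + 120 × (29) = 5500 + (+3480) = 8980 ft.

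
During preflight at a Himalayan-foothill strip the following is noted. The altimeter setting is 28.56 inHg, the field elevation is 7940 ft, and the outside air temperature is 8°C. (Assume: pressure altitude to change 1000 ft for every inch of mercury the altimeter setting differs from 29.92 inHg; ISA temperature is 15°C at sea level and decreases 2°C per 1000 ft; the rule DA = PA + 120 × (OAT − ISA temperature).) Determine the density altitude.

Pressure altitude = 7940 + (29.92 − 28.56) × 1000 = 7940 + (+1360) = 9300 ft.
ISA temperature at 9300 ft = 15 − 2 × (9300/1000) = -3.6°C.
ISA deviation = 8 − (-3.6) = +11.6°C.
Density altitude = 9300 + 120 × (11.6) = 10692 ft.

10692 ft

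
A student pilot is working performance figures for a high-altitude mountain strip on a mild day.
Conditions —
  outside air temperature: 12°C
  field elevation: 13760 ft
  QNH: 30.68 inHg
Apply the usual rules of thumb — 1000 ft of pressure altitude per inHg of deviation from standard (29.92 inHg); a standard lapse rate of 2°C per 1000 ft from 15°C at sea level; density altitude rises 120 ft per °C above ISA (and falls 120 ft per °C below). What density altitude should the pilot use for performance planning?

15760 ft

Pressure altitude = 13760 + (29.92 − 30.68) × 1000 = 13760 + (-760) = 13000 ft.
ISA temperature at 13000 ft = 15 − 2 × (13000/1000) = -11°C.
ISA deviation = 12 − (-11) = +23°C.
Density altitude = 13000 + 120 × (23) = 15760 ft.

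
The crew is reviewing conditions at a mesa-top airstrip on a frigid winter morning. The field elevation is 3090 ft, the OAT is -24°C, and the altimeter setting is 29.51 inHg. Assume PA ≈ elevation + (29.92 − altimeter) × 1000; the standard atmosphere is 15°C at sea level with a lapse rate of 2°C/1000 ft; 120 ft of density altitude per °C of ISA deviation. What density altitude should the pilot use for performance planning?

-340 ft

Pressure altitude = 3090 + (29.92 − 29.51) × 1000 = 3090 + (+410) = 3500 ft.
ISA temperature at 3500 ft = 15 − 2 × (3500/1000) = 8°C.
ISA deviation = -24 − 8 = -32°C.
Density altitude = 3500 + 120 × (-32) = -340 ft.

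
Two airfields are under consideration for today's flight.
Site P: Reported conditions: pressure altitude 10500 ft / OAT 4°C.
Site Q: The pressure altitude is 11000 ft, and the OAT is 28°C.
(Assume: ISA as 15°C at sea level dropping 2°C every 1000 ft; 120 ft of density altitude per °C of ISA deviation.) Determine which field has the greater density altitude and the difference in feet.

Site Q by 3500 ft

Site P: ISA temp = -6°C, deviation +10°C, DA = 10500 + 120 × 10 = 11700 ft.
Site Q: ISA temp = -7°C, deviation +35°C, DA = 11000 + 120 × 35 = 15200 ft.
Site Q is higher by 15200 − 11700 = 3500 ft.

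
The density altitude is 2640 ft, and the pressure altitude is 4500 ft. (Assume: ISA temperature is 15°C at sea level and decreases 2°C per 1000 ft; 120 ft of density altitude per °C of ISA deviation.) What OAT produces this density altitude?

Density altitude − pressure altitude = 2640 − 4500 = -1860 ft.
At 120 ft/°C that is an ISA deviation of -1860/120 = -15.5°C.
ISA temperature at 4500 ft = 15 − 2 × (4500/1000) = 6°C.
OAT = ISA + deviation = 6 + (-15.5) = -9.5°C.

-9.5°C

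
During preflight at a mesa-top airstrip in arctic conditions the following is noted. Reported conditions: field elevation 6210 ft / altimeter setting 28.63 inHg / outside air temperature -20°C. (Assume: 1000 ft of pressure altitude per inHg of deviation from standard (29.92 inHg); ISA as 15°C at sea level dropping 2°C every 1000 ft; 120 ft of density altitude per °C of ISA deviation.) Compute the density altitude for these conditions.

Pressure altitude = 6210 + (29.92 − 28.63) × 1000 = 6210 + (+1290) = 7500 ft.
ISA temperature at 7500 ft = 15 − 2 × (7500/1000) = 0°C.
ISA deviation = -20 − 0 = -20°C.
Density altitude = 7500 + 120 × (-20) = 5100 ft.

5100 ft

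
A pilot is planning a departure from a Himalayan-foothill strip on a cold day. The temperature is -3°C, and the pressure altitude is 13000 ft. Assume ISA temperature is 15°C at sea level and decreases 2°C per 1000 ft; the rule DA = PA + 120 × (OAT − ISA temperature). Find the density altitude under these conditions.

ISA temperature at 13000 ft = 15 − 2 × (13000/1000) = -11°C.
ISA deviation = -3 − (-11) = +8°C.
Density altitude = 13000 + 120 × (8) = 13000 + (+960) = 13960 ft.

13960 ft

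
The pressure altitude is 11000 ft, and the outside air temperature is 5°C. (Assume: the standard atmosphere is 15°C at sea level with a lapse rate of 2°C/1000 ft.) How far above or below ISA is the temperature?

ISA+12°C

ISA temperature at 11000 ft = 15 − 2 × (11000/1000) = -7°C.
Deviation = OAT − ISA = 5 − (-7) = +12°C.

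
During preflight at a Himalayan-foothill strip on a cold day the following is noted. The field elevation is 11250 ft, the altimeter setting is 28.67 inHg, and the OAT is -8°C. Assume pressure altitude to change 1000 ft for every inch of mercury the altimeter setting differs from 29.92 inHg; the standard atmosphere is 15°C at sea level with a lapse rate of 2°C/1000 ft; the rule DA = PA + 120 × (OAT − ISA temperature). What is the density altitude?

12740 ft

Pressure altitude = 11250 + (29.92 − 28.67) × 1000 = 11250 + (+1250) = 12500 ft.
ISA temperature at 12500 ft = 15 − 2 × (12500/1000) = -10°C.
ISA deviation = -8 − (-10) = +2°C.
Density altitude = 12500 + 120 × (2) = 12740 ft.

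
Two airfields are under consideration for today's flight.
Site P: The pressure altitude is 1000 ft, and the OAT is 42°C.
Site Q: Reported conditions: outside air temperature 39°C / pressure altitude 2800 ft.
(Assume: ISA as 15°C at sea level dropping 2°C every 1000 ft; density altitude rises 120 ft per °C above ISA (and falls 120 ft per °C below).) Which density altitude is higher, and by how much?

Site Q by 1872 ft

Site P: ISA temp = 13°C, deviation +29°C, DA = 1000 + 120 × 29 = 4480 ft.
Site Q: ISA temp = 9.4°C, deviation +29.6°C, DA = 2800 + 120 × 29.6 = 6352 ft.
Site Q is higher by 6352 − 4480 = 1872 ft.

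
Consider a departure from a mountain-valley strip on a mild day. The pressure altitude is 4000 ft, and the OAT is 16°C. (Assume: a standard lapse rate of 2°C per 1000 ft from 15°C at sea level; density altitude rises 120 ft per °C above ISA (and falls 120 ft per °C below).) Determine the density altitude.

ISA temperature at 4000 ft = 15 − 2 × (4000/1000) = 7°C.
ISA deviation = 16 − 7 = +9°C.
Density altitude = 4000 + 120 × (9) = 4000 + (+1080) = 5080 ft.

5080 ft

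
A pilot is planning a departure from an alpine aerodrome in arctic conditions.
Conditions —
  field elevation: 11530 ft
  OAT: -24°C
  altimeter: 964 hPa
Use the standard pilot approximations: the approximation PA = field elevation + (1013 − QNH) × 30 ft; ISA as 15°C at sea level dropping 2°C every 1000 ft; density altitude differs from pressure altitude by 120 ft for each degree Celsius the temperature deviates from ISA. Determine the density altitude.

11440 ft

Pressure altitude = 11530 + (1013 − 964) × 30 = 11530 + (+1470) = 13000 ft.
ISA temperature at 13000 ft = 15 − 2 × (13000/1000) = -11°C.
ISA deviation = -24 − (-11) = -13°C.
Density altitude = 13000 + 120 × (-13) = 11440 ft.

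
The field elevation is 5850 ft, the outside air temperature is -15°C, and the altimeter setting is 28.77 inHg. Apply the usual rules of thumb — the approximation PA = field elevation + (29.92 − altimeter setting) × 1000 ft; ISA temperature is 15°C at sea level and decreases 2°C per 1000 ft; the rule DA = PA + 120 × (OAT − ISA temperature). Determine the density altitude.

Pressure altitude = 5850 + (29.92 − 28.77) × 1000 = 5850 + (+1150) = 7000 ft.
ISA temperature at 7000 ft = 15 − 2 × (7000/1000) = 1°C.
ISA deviation = -15 − 1 = -16°C.
Density altitude = 7000 + 120 × (-16) = 5080 ft.

5080 ft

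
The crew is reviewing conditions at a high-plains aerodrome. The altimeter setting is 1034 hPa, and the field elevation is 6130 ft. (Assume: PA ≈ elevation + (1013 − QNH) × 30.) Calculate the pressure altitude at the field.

5500 ft

Pressure correction = (1013 − 1034) × 30 = -630 ft.
Pressure altitude = 6130 + (-630) = 5500 ft.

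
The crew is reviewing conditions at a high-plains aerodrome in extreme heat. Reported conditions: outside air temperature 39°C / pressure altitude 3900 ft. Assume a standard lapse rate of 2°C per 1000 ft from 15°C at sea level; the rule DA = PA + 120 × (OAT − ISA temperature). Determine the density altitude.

ISA temperature at 3900 ft = 15 − 2 × (3900/1000) = 7.2°C.
ISA deviation = 39 − 7.2 = +31.8°C.
Density altitude = 3900 + 120 × (31.8) = 3900 + (+3816) = 7716 ft.

7716 ft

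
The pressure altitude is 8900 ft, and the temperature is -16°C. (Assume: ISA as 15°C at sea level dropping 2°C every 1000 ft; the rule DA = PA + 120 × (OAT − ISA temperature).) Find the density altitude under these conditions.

ISA temperature at 8900 ft = 15 − 2 × (8900/1000) = -2.8°C.
ISA deviation = -16 − (-2.8) = -13.2°C.
Density altitude = 8900 + 120 × (-13.2) = 8900 + (-1584) = 7316 ft.

7316 ft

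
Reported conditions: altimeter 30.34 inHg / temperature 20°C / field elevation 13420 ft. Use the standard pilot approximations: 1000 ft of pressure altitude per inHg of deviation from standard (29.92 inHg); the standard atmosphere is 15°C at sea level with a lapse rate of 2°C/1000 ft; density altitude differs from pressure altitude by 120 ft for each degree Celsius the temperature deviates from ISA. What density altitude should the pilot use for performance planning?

16720 ft

Pressure altitude = 13420 + (29.92 − 30.34) × 1000 = 13420 + (-420) = 13000 ft.
ISA temperature at 13000 ft = 15 − 2 × (13000/1000) = -11°C.
ISA deviation = 20 − (-11) = +31°C.
Density altitude = 13000 + 120 × (31) = 16720 ft.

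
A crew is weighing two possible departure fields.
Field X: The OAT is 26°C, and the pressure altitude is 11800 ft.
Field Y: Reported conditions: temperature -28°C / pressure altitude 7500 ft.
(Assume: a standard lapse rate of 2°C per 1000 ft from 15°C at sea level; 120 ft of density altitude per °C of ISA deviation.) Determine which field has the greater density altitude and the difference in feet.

Field X: ISA temp = -8.6°C, deviation +34.6°C, DA = 11800 + 120 × 34.6 = 15952 ft.
Field Y: ISA temp = 0°C, deviation -28°C, DA = 7500 + 120 × (-28) = 4140 ft.
Field X is higher by 15952 − 4140 = 11812 ft.

Field X by 11812 ft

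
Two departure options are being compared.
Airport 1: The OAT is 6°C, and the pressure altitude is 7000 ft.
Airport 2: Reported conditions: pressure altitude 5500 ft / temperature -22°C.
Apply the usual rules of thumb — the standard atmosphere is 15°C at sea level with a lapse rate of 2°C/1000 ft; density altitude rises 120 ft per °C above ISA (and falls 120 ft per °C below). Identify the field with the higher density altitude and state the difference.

Airport 1 by 5220 ft

Airport 1: ISA temp = 1°C, deviation +5°C, DA = 7000 + 120 × 5 = 7600 ft.
Airport 2: ISA temp = 4°C, deviation -26°C, DA = 5500 + 120 × (-26) = 2380 ft.
Airport 1 is higher by 7600 − 2380 = 5220 ft.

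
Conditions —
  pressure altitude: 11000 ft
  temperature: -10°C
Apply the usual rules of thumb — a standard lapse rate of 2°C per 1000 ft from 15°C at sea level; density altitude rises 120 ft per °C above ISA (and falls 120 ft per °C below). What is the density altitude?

10640 ft

ISA temperature at 11000 ft = 15 − 2 × (11000/1000) = -7°C.
ISA deviation = -10 − (-7) = -3°C.
Density altitude = 11000 + 120 × (-3) = 11000 + (-360) = 10640 ft.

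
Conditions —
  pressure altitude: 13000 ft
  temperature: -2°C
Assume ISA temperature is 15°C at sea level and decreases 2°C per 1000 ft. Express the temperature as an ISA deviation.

ISA+9°C

ISA temperature at 13000 ft = 15 − 2 × (13000/1000) = -11°C.
Deviation = OAT − ISA = -2 − (-11) = +9°C.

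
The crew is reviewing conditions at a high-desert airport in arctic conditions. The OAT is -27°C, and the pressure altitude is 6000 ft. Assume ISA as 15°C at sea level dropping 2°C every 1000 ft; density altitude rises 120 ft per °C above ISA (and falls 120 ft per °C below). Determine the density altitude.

ISA temperature at 6000 ft = 15 − 2 × (6000/1000) = 3°C.
ISA deviation = -27 − 3 = -30°C.
Density altitude = 6000 + 120 × (-30) = 6000 + (-3600) = 2400 ft.

2400 ft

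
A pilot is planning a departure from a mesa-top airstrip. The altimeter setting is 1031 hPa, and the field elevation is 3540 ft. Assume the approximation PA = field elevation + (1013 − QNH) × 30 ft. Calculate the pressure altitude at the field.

Pressure correction = (1013 − 1031) × 30 = -540 ft.
Pressure altitude = 3540 + (-540) = 3000 ft.

3000 ft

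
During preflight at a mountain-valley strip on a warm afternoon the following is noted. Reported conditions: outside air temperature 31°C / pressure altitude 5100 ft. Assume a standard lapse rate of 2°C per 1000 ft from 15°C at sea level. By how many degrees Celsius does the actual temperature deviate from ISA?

ISA+26.2°C

ISA temperature at 5100 ft = 15 − 2 × (5100/1000) = 4.8°C.
Deviation = OAT − ISA = 31 − 4.8 = +26.2°C.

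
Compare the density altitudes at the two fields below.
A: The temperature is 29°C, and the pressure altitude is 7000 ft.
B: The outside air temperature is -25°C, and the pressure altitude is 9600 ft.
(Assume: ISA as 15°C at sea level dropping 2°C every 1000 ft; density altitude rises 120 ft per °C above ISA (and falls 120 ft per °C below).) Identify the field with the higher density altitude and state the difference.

A: ISA temp = 1°C, deviation +28°C, DA = 7000 + 120 × 28 = 10360 ft.
B: ISA temp = -4.2°C, deviation -20.8°C, DA = 9600 + 120 × (-20.8) = 7104 ft.
A is higher by 10360 − 7104 = 3256 ft.

A by 3256 ft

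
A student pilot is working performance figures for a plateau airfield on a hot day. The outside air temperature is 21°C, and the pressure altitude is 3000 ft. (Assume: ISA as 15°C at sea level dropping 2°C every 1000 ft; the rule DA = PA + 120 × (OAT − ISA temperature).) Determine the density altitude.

ISA temperature at 3000 ft = 15 − 2 × (3000/1000) = 9°C.
ISA deviation = 21 − 9 = +12°C.
Density altitude = 3000 + 120 × (12) = 3000 + (+1440) = 4440 ft.

4440 ft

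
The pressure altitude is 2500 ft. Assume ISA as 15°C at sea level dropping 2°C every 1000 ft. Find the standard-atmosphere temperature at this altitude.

10°C

ISA temperature = 15 − 2 × (2500/1000) = 15 − 5 = 10°C.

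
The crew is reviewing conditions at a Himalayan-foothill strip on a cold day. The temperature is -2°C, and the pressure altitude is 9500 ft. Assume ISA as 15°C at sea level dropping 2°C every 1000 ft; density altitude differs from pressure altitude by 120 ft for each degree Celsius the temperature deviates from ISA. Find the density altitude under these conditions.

ISA temperature at 9500 ft = 15 − 2 × (9500/1000) = -4°C.
ISA deviation = -2 − (-4) = +2°C.
Density altitude = 9500 + 120 × (2) = 9500 + (+240) = 9740 ft.

9740 ft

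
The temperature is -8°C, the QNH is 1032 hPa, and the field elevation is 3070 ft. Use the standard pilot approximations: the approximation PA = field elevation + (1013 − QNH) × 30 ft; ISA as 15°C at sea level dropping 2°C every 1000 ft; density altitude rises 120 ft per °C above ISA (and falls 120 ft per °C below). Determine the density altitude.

Pressure altitude = 3070 + (1013 − 1032) × 30 = 3070 + (-570) = 2500 ft.
ISA temperature at 2500 ft = 15 − 2 × (2500/1000) = 10°C.
ISA deviation = -8 − 10 = -18°C.
Density altitude = 2500 + 120 × (-18) = 340 ft.

340 ft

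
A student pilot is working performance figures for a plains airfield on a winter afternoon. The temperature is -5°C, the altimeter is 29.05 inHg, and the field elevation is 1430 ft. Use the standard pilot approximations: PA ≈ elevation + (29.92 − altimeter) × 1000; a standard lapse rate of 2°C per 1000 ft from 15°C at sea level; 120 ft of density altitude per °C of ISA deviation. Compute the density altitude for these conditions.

Pressure altitude = 1430 + (29.92 − 29.05) × 1000 = 1430 + (+870) = 2300 ft.
ISA temperature at 2300 ft = 15 − 2 × (2300/1000) = 10.4°C.
ISA deviation = -5 − 10.4 = -15.4°C.
Density altitude = 2300 + 120 × (-15.4) = 452 ft.

452 ft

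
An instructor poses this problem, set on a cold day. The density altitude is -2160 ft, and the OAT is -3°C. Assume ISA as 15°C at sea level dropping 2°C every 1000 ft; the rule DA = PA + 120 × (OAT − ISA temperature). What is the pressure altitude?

DA = PA + 120 × (OAT − (15 − 2·PA/1000)) = PA + 120·OAT − 1800 + 0.24·PA = 1.24·PA + 120·OAT − 1800.
So 1.24·PA = -2160 − 120 × (-3) + 1800 = 0.
PA = 0 / 1.24 = 0 ft.

0 ft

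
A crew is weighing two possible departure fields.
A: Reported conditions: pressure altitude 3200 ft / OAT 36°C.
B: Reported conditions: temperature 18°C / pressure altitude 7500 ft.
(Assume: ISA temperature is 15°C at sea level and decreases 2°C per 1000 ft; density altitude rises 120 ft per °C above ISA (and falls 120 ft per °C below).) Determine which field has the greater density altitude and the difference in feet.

A: ISA temp = 8.6°C, deviation +27.4°C, DA = 3200 + 120 × 27.4 = 6488 ft.
B: ISA temp = 0°C, deviation +18°C, DA = 7500 + 120 × 18 = 9660 ft.
B is higher by 9660 − 6488 = 3172 ft.

B by 3172 ft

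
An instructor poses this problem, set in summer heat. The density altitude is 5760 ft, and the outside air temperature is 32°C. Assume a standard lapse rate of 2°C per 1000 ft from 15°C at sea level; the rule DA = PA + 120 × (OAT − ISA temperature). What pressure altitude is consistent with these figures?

3000 ft

DA = PA + 120 × (OAT − (15 − 2·PA/1000)) = PA + 120·OAT − 1800 + 0.24·PA = 1.24·PA + 120·OAT − 1800.
So 1.24·PA = 5760 − 120 × 32 + 1800 = 3720.
PA = 3720 / 1.24 = 3000 ft.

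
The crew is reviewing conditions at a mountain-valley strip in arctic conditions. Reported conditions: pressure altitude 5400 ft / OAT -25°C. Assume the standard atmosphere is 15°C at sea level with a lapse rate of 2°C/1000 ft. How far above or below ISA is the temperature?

ISA-29.2°C

ISA temperature at 5400 ft = 15 − 2 × (5400/1000) = 4.2°C.
Deviation = OAT − ISA = -25 − 4.2 = -29.2°C.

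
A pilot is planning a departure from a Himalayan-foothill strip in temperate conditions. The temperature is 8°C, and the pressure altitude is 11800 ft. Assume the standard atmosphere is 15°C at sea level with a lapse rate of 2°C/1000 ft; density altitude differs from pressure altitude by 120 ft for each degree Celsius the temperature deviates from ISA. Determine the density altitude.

13792 ft

ISA temperature at 11800 ft = 15 − 2 × (11800/1000) = -8.6°C.
ISA deviation = 8 − (-8.6) = +16.6°C.
Density altitude = 11800 + 120 × (16.6) = 11800 + (+1992) = 13792 ft.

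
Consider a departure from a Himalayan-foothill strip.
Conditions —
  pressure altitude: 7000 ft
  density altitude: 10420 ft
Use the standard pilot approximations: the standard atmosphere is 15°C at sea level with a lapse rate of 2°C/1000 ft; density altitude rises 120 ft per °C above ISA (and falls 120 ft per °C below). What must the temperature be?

29.5°C

Density altitude − pressure altitude = 10420 − 7000 = +3420 ft.
At 120 ft/°C that is an ISA deviation of 3420/120 = +28.5°C.
ISA temperature at 7000 ft = 15 − 2 × (7000/1000) = 1°C.
OAT = ISA + deviation = 1 + (+28.5) = 29.5°C.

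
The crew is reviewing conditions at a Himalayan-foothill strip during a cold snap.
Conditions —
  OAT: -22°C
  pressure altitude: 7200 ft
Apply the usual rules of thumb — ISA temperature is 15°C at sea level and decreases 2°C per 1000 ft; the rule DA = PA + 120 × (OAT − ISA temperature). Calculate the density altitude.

4488 ft

ISA temperature at 7200 ft = 15 − 2 × (7200/1000) = 0.6°C.
ISA deviation = -22 − 0.6 = -22.6°C.
Density altitude = 7200 + 120 × (-22.6) = 7200 + (-2712) = 4488 ft.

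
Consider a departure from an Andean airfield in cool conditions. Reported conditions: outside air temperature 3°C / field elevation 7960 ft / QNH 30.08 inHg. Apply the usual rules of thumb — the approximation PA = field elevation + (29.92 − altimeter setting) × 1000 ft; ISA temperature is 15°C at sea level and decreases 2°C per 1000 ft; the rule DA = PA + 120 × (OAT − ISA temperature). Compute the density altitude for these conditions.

8232 ft

Pressure altitude = 7960 + (29.92 − 30.08) × 1000 = 7960 + (-160) = 7800 ft.
ISA temperature at 7800 ft = 15 − 2 × (7800/1000) = -0.6°C.
ISA deviation = 3 − (-0.6) = +3.6°C.
Density altitude = 7800 + 120 × (3.6) = 8232 ft.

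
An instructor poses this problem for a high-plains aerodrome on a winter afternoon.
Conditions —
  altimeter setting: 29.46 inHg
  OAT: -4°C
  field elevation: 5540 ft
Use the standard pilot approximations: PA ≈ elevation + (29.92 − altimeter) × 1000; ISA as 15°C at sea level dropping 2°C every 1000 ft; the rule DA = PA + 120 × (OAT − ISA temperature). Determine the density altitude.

5160 ft

Pressure altitude = 5540 + (29.92 − 29.46) × 1000 = 5540 + (+460) = 6000 ft.
ISA temperature at 6000 ft = 15 − 2 × (6000/1000) = 3°C.
ISA deviation = -4 − 3 = -7°C.
Density altitude = 6000 + 120 × (-7) = 5160 ft.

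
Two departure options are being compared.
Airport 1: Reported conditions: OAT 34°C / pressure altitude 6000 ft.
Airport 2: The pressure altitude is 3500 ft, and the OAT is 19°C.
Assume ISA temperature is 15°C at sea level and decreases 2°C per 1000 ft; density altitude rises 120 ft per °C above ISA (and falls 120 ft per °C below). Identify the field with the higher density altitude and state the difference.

Airport 1 by 4900 ft

Airport 1: ISA temp = 3°C, deviation +31°C, DA = 6000 + 120 × 31 = 9720 ft.
Airport 2: ISA temp = 8°C, deviation +11°C, DA = 3500 + 120 × 11 = 4820 ft.
Airport 1 is higher by 9720 − 4820 = 4900 ft.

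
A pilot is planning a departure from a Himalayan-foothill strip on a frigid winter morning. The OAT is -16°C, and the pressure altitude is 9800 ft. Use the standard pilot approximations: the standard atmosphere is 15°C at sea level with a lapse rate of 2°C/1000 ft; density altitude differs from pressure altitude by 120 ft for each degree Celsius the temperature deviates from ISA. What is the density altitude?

8432 ft

ISA temperature at 9800 ft = 15 − 2 × (9800/1000) = -4.6°C.
ISA deviation = -16 − (-4.6) = -11.4°C.
Density altitude = 9800 + 120 × (-11.4) = 9800 + (-1368) = 8432 ft.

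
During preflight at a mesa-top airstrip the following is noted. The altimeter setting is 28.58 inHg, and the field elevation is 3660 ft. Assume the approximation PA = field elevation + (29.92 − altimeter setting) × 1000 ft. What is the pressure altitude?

Pressure correction = (29.92 − 28.58) × 1000 = +1340 ft.
Pressure altitude = 3660 + (+1340) = 5000 ft.

5000 ft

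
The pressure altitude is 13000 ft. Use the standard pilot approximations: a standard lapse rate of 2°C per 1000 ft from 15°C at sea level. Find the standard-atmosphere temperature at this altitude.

ISA temperature = 15 − 2 × (13000/1000) = 15 − 26 = -11°C.

-11°C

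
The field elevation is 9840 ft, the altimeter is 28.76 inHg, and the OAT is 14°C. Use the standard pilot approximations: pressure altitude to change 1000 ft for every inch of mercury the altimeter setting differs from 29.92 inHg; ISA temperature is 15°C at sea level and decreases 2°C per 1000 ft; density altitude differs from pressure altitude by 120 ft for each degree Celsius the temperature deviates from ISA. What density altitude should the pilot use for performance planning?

Pressure altitude = 9840 + (29.92 − 28.76) × 1000 = 9840 + (+1160) = 11000 ft.
ISA temperature at 11000 ft = 15 − 2 × (11000/1000) = -7°C.
ISA deviation = 14 − (-7) = +21°C.
Density altitude = 11000 + 120 × (21) = 13520 ft.

13520 ft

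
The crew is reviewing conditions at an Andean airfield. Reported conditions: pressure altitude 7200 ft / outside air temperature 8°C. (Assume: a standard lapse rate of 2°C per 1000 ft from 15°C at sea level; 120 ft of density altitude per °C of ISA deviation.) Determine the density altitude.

8088 ft

ISA temperature at 7200 ft = 15 − 2 × (7200/1000) = 0.6°C.
ISA deviation = 8 − 0.6 = +7.4°C.
Density altitude = 7200 + 120 × (7.4) = 7200 + (+888) = 8088 ft.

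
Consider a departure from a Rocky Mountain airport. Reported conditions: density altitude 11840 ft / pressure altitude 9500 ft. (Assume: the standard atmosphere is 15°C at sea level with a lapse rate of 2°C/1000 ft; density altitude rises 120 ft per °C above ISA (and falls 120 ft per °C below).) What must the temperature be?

15.5°C

Density altitude − pressure altitude = 11840 − 9500 = +2340 ft.
At 120 ft/°C that is an ISA deviation of 2340/120 = +19.5°C.
ISA temperature at 9500 ft = 15 − 2 × (9500/1000) = -4°C.
OAT = ISA + deviation = -4 + (+19.5) = 15.5°C.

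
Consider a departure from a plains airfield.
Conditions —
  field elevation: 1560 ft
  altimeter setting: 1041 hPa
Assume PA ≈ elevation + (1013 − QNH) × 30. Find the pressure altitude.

Pressure correction = (1013 − 1041) × 30 = -840 ft.
Pressure altitude = 1560 + (-840) = 720 ft.

720 ft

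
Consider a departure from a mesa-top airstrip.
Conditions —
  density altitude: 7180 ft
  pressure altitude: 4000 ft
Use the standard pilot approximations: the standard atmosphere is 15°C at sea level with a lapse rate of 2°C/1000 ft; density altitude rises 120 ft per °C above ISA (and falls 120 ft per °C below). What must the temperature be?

Density altitude − pressure altitude = 7180 − 4000 = +3180 ft.
At 120 ft/°C that is an ISA deviation of 3180/120 = +26.5°C.
ISA temperature at 4000 ft = 15 − 2 × (4000/1000) = 7°C.
OAT = ISA + deviation = 7 + (+26.5) = 33.5°C.

33.5°C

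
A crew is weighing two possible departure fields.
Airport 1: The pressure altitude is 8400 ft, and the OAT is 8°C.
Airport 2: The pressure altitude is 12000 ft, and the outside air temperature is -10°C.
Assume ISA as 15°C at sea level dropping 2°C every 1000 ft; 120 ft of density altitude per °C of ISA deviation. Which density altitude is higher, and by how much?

Airport 1: ISA temp = -1.8°C, deviation +9.8°C, DA = 8400 + 120 × 9.8 = 9576 ft.
Airport 2: ISA temp = -9°C, deviation -1°C, DA = 12000 + 120 × (-1) = 11880 ft.
Airport 2 is higher by 11880 − 9576 = 2304 ft.

Airport 2 by 2304 ft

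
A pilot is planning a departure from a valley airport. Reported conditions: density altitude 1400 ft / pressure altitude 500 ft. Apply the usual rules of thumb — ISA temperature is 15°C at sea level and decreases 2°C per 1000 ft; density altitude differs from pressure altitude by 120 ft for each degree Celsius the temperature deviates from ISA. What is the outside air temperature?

Density altitude − pressure altitude = 1400 − 500 = +900 ft.
At 120 ft/°C that is an ISA deviation of 900/120 = +7.5°C.
ISA temperature at 500 ft = 15 − 2 × (500/1000) = 14°C.
OAT = ISA + deviation = 14 + (+7.5) = 21.5°C.

21.5°C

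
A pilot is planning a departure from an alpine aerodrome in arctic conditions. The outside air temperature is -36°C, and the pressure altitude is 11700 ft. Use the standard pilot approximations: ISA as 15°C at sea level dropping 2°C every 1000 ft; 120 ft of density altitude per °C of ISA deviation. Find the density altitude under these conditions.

8388 ft

ISA temperature at 11700 ft = 15 − 2 × (11700/1000) = -8.4°C.
ISA deviation = -36 − (-8.4) = -27.6°C.
Density altitude = 11700 + 120 × (-27.6) = 11700 + (-3312) = 8388 ft.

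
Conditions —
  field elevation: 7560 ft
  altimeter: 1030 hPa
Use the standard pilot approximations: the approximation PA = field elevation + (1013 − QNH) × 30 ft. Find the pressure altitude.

7050 ft

Pressure correction = (1013 − 1030) × 30 = -510 ft.
Pressure altitude = 7560 + (-510) = 7050 ft.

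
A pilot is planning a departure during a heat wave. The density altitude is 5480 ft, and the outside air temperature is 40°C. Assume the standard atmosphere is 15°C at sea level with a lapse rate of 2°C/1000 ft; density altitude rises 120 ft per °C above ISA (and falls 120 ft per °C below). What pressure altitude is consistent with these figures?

DA = PA + 120 × (OAT − (15 − 2·PA/1000)) = PA + 120·OAT − 1800 + 0.24·PA = 1.24·PA + 120·OAT − 1800.
So 1.24·PA = 5480 − 120 × 40 + 1800 = 2480.
PA = 2480 / 1.24 = 2000 ft.

2000 ft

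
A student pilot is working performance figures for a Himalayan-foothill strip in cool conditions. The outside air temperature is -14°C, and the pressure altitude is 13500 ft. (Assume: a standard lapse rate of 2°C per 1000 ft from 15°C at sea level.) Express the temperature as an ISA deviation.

ISA-2°C

ISA temperature at 13500 ft = 15 − 2 × (13500/1000) = -12°C.
Deviation = OAT − ISA = -14 − (-12) = -2°C.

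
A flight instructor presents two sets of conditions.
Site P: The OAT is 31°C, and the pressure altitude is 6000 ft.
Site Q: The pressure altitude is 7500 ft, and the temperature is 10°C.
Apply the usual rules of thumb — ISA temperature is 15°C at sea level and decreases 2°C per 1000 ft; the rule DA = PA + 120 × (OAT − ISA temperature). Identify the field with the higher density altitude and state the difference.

Site P: ISA temp = 3°C, deviation +28°C, DA = 6000 + 120 × 28 = 9360 ft.
Site Q: ISA temp = 0°C, deviation +10°C, DA = 7500 + 120 × 10 = 8700 ft.
Site P is higher by 9360 − 8700 = 660 ft.

Site P by 660 ft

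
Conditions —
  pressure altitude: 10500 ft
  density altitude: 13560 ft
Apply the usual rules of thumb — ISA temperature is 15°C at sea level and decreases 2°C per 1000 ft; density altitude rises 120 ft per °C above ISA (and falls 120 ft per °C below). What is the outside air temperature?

19.5°C

Density altitude − pressure altitude = 13560 − 10500 = +3060 ft.
At 120 ft/°C that is an ISA deviation of 3060/120 = +25.5°C.
ISA temperature at 10500 ft = 15 − 2 × (10500/1000) = -6°C.
OAT = ISA + deviation = -6 + (+25.5) = 19.5°C.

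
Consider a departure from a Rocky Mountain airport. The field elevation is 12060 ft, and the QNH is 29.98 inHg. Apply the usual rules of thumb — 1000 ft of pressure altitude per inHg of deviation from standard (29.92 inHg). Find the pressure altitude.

12000 ft

Pressure correction = (29.92 − 29.98) × 1000 = -60 ft.
Pressure altitude = 12060 + (-60) = 12000 ft.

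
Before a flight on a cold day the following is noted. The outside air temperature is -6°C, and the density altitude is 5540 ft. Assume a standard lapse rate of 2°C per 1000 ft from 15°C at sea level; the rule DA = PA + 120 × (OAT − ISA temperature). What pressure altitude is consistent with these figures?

6500 ft

DA = PA + 120 × (OAT − (15 − 2·PA/1000)) = PA + 120·OAT − 1800 + 0.24·PA = 1.24·PA + 120·OAT − 1800.
So 1.24·PA = 5540 − 120 × (-6) + 1800 = 8060.
PA = 8060 / 1.24 = 6500 ft.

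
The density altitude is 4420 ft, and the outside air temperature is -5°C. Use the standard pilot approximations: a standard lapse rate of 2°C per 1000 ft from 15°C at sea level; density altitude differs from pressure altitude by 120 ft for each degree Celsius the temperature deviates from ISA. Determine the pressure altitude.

5500 ft

DA = PA + 120 × (OAT − (15 − 2·PA/1000)) = PA + 120·OAT − 1800 + 0.24·PA = 1.24·PA + 120·OAT − 1800.
So 1.24·PA = 4420 − 120 × (-5) + 1800 = 6820.
PA = 6820 / 1.24 = 5500 ft.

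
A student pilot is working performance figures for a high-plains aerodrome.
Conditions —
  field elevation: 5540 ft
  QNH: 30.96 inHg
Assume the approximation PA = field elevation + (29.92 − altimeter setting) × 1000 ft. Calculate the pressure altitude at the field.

Pressure correction = (29.92 − 30.96) × 1000 = -1040 ft.
Pressure altitude = 5540 + (-1040) = 4500 ft.

4500 ft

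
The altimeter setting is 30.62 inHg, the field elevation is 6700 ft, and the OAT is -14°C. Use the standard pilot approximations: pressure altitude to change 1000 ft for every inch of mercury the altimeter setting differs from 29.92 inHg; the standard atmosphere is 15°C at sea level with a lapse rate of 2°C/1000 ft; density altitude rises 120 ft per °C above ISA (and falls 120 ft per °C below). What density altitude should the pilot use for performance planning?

3960 ft

Pressure altitude = 6700 + (29.92 − 30.62) × 1000 = 6700 + (-700) = 6000 ft.
ISA temperature at 6000 ft = 15 − 2 × (6000/1000) = 3°C.
ISA deviation = -14 − 3 = -17°C.
Density altitude = 6000 + 120 × (-17) = 3960 ft.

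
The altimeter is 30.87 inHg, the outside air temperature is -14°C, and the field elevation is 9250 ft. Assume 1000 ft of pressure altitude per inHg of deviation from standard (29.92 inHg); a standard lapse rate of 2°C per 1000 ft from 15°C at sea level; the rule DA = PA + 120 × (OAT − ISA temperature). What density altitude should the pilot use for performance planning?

6812 ft

Pressure altitude = 9250 + (29.92 − 30.87) × 1000 = 9250 + (-950) = 8300 ft.
ISA temperature at 8300 ft = 15 − 2 × (8300/1000) = -1.6°C.
ISA deviation = -14 − (-1.6) = -12.4°C.
Density altitude = 8300 + 120 × (-12.4) = 6812 ft.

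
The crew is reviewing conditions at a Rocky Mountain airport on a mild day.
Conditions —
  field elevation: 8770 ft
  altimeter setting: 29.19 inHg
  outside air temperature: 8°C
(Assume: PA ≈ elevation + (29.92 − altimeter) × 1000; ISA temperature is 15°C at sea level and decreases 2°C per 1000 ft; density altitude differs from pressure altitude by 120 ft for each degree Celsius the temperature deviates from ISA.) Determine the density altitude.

10940 ft

Pressure altitude = 8770 + (29.92 − 29.19) × 1000 = 8770 + (+730) = 9500 ft.
ISA temperature at 9500 ft = 15 − 2 × (9500/1000) = -4°C.
ISA deviation = 8 − (-4) = +12°C.
Density altitude = 9500 + 120 × (12) = 10940 ft.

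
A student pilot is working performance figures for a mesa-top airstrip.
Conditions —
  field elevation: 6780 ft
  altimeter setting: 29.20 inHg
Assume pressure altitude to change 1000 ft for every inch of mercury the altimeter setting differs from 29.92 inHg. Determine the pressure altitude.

Pressure correction = (29.92 − 29.20) × 1000 = +720 ft.
Pressure altitude = 6780 + (+720) = 7500 ft.

7500 ft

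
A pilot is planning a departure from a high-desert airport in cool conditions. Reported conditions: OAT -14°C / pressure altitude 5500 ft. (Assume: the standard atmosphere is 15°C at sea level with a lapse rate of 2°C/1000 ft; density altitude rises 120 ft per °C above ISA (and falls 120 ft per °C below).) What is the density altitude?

ISA temperature at 5500 ft = 15 − 2 × (5500/1000) = 4°C.
ISA deviation = -14 − 4 = -18°C.
Density altitude = 5500 + 120 × (-18) = 5500 + (-2160) = 3340 ft.

3340 ft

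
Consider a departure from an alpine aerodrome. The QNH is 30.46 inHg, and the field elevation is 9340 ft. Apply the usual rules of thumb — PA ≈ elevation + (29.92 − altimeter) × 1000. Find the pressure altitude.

Pressure correction = (29.92 − 30.46) × 1000 = -540 ft.
Pressure altitude = 9340 + (-540) = 8800 ft.

8800 ft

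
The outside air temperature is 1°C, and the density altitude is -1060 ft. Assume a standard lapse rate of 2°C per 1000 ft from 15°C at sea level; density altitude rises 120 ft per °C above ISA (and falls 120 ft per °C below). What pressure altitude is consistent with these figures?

500 ft

DA = PA + 120 × (OAT − (15 − 2·PA/1000)) = PA + 120·OAT − 1800 + 0.24·PA = 1.24·PA + 120·OAT − 1800.
So 1.24·PA = -1060 − 120 × 1 + 1800 = 620.
PA = 620 / 1.24 = 500 ft.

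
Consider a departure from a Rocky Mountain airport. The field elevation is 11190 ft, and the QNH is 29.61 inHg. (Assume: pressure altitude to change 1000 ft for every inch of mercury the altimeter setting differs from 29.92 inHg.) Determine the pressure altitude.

Pressure correction = (29.92 − 29.61) × 1000 = +310 ft.
Pressure altitude = 11190 + (+310) = 11500 ft.

11500 ft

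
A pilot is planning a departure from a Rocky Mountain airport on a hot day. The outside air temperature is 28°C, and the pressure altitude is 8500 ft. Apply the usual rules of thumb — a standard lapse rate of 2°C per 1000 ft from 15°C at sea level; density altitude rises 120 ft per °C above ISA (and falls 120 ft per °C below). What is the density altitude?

ISA temperature at 8500 ft = 15 − 2 × (8500/1000) = -2°C.
ISA deviation = 28 − (-2) = +30°C.
Density altitude = 8500 + 120 × (30) = 8500 + (+3600) = 12100 ft.

12100 ft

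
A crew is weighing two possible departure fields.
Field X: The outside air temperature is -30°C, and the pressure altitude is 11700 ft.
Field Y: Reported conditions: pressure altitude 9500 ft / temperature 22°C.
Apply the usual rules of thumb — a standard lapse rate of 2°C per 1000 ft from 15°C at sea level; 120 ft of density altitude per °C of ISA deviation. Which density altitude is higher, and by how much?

Field X: ISA temp = -8.4°C, deviation -21.6°C, DA = 11700 + 120 × (-21.6) = 9108 ft.
Field Y: ISA temp = -4°C, deviation +26°C, DA = 9500 + 120 × 26 = 12620 ft.
Field Y is higher by 12620 − 9108 = 3512 ft.

Field Y by 3512 ft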